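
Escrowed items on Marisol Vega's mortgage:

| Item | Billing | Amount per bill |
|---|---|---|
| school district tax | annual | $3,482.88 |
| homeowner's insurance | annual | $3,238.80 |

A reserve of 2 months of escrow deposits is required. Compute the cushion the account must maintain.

$1,120.28

School district tax: $3,482.88 per year
Homeowner's insurance: $3,238.80 per year
Combined annual = $3,482.88 + $3,238.80 = $6,721.68
Per month = $6,721.68 / 12 = $560.14
Required cushion = 2 × $560.14 = $1,120.28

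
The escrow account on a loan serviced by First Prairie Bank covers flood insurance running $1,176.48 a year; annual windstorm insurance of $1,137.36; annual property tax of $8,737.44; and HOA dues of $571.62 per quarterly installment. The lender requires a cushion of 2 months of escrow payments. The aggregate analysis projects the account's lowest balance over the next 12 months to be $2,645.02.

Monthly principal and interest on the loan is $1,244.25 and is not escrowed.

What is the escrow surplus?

$422.06

Flood insurance: $1,176.48/yr
Windstorm insurance: $1,137.36/yr
Property tax: $8,737.44/yr
HOA dues: $571.62 × 4 = $2,286.48/yr
Annual escrow total = $1,176.48 + $1,137.36 + $8,737.44 + $2,286.48 = $13,337.76
Per month = $13,337.76 / 12 = $1,111.48
Cushion = 2 × $1,111.48 = $2,222.96
Excess over cushion: $2,645.02 − $2,222.96 = $422.06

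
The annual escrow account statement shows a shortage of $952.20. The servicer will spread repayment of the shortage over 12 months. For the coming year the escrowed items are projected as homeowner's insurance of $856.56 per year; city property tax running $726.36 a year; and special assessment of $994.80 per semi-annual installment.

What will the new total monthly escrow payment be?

$377.06

Homeowner's insurance — $856.56 annually
City property tax — $726.36 annually
Special assessment — $994.80 × 2 = $1,989.60 annually
Yearly total = $856.56 + $726.36 + $1,989.60 = $3,572.52
Base monthly escrow = $3,572.52 ÷ 12 = $297.71
Shortage spread = $952.20 / 12 = $79.35/mo
New monthly escrow = $297.71 + $79.35 = $377.06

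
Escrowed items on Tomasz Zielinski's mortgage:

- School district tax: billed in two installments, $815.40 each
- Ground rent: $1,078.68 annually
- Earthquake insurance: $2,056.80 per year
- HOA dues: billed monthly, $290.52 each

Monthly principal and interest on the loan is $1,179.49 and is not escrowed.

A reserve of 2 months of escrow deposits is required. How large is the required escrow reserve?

$1,375.42

School district tax: $815.40 × 2 = $1,630.80/yr
Ground rent: $1,078.68/yr
Earthquake insurance: $2,056.80/yr
HOA dues: $290.52 × 12 = $3,486.24/yr
Combined annual = $1,630.80 + $1,078.68 + $2,056.80 + $3,486.24 = $8,252.52
Monthly escrow = $8,252.52 ÷ 12 = $687.71
Required cushion = 2 × $687.71 = $1,375.42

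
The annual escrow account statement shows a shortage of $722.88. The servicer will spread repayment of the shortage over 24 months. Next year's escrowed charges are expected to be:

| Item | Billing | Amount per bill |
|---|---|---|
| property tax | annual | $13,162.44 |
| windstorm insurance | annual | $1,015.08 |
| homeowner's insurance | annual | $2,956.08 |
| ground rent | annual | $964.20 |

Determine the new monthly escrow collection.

$1,538.27

Property tax = $13,162.44
Windstorm insurance = $1,015.08
Homeowner's insurance = $2,956.08
Ground rent = $964.20
Yearly total = $13,162.44 + $1,015.08 + $2,956.08 + $964.20 = $18,097.80
Monthly = $18,097.80 / 12 = $1,508.15
Monthly shortage recovery: $722.88 ÷ 24 = $30.12
New monthly escrow = $1,508.15 + $30.12 = $1,538.27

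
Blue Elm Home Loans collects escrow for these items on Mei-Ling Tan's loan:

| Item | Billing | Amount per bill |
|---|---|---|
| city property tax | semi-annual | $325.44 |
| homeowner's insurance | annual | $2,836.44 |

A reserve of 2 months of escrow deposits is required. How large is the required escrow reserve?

City property tax — $325.44 × 2 = $650.88 per year
Homeowner's insurance — $2,836.44 per year
Annual escrow total = $650.88 + $2,836.44 = $3,487.32
Per month = $3,487.32 ÷ 12 = $290.61
Required cushion = 2 × $290.61 = $581.22

$581.22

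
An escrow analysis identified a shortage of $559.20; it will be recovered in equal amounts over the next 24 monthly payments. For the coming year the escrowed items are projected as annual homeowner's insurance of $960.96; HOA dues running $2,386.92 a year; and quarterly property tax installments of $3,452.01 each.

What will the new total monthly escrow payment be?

$1,452.96

Homeowner's insurance = $960.96 per year
HOA dues = $2,386.92 per year
Property tax = $3,452.01 × 4 = $13,808.04 per year
Total annual escrow = $960.96 + $2,386.92 + $13,808.04 = $17,155.92
Monthly = $17,155.92 ÷ 12 = $1,429.66
Monthly shortage recovery: $559.20 ÷ 24 = $23.30
New monthly escrow = $1,429.66 + $23.30 = $1,452.96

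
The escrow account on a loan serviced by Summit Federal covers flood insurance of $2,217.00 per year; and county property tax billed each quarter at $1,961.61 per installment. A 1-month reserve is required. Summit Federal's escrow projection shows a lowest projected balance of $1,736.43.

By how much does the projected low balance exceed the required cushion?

$897.81

Flood insurance: $2,217.00/yr
County property tax: $1,961.61 × 4 = $7,846.44/yr
Annual escrow total = $10,063.44
Monthly = $10,063.44 / 12 = $838.62
Cushion = 1 × $838.62 = $838.62
Excess over cushion: $1,736.43 − $838.62 = $897.81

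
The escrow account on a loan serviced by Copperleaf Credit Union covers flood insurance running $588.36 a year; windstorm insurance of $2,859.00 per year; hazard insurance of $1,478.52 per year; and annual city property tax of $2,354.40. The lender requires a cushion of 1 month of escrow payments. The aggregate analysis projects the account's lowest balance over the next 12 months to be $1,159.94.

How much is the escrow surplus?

$553.25

Flood insurance — $588.36 annually
Windstorm insurance — $2,859.00 annually
Hazard insurance — $1,478.52 annually
City property tax — $2,354.40 annually
Combined annual = $7,280.28
Per month = $7,280.28 / 12 = $606.69
Cushion = 1 × $606.69 = $606.69
Surplus = $1,159.94 − $606.69 = $553.25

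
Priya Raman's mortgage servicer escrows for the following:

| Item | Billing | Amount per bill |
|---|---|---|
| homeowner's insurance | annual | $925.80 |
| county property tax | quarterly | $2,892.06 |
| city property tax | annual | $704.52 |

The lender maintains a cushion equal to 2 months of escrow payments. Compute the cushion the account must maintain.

Homeowner's insurance: $925.80 annually
County property tax: $2,892.06 × 4 = $11,568.24 annually
City property tax: $704.52 annually
Total annual escrow = $13,198.56
Per month = $13,198.56 / 12 = $1,099.88
Reserve = 2 × $1,099.88 = $2,199.76

$2,199.76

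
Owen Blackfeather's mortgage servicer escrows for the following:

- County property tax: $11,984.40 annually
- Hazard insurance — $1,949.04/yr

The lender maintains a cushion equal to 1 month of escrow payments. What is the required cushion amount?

$1,161.12

County property tax = $11,984.40 per year
Hazard insurance = $1,949.04 per year
Combined annual = $11,984.40 + $1,949.04 = $13,933.44
Per month = $13,933.44 / 12 = $1,161.12
Cushion = 1 × $1,161.12 = $1,161.12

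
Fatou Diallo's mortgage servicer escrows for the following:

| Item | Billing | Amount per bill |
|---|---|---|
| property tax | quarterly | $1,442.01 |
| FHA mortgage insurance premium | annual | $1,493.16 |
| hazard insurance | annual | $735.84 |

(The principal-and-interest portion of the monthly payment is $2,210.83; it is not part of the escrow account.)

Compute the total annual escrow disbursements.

Property tax: $1,442.01 × 4 = $5,768.04 per year
FHA mortgage insurance premium: $1,493.16 per year
Hazard insurance: $735.84 per year
Combined annual = $7,997.04

$7,997.04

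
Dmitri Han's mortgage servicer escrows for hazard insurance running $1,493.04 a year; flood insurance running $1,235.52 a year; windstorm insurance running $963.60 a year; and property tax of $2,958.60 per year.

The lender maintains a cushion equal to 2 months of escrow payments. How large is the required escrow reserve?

Hazard insurance = $1,493.04
Flood insurance = $1,235.52
Windstorm insurance = $963.60
Property tax = $2,958.60
Total annual escrow = $1,493.04 + $1,235.52 + $963.60 + $2,958.60 = $6,650.76
Per month = $6,650.76 ÷ 12 = $554.23
Reserve = 2 × $554.23 = $1,108.46

$1,108.46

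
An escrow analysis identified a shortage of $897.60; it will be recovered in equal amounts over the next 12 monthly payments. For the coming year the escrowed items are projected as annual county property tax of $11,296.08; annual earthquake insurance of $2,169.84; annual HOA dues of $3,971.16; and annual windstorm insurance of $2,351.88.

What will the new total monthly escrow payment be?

County property tax — $11,296.08/yr
Earthquake insurance — $2,169.84/yr
HOA dues — $3,971.16/yr
Windstorm insurance — $2,351.88/yr
Total per year = $19,788.96
Monthly escrow = $19,788.96 ÷ 12 = $1,649.08
Shortage per month = $897.60 / 12 = $74.80
New monthly escrow = $1,649.08 + $74.80 = $1,723.88

$1,723.88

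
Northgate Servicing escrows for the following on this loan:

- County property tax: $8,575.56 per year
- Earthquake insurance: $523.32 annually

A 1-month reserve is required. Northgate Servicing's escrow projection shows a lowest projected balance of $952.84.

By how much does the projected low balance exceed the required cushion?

County property tax = $8,575.56
Earthquake insurance = $523.32
Annual escrow total = $8,575.56 + $523.32 = $9,098.88
Base monthly escrow = $9,098.88 ÷ 12 = $758.24
Required cushion = 1 × $758.24 = $758.24
Excess over cushion: $952.84 − $758.24 = $194.60

$194.60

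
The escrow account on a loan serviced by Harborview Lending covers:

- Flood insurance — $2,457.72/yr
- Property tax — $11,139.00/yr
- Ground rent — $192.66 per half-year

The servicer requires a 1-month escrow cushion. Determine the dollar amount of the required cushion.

$1,165.17

Flood insurance = $2,457.72 annually
Property tax = $11,139.00 annually
Ground rent = $192.66 × 2 = $385.32 annually
Total per year = $2,457.72 + $11,139.00 + $385.32 = $13,982.04
Per month = $13,982.04 ÷ 12 = $1,165.17
Cushion = 1 × $1,165.17 = $1,165.17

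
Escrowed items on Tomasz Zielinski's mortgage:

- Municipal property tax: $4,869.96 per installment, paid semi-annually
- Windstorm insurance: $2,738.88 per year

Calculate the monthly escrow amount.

$1,039.90

Municipal property tax: $4,869.96 × 2 = $9,739.92/yr
Windstorm insurance: $2,738.88/yr
Yearly total = $9,739.92 + $2,738.88 = $12,478.80
Monthly = $12,478.80 / 12 = $1,039.90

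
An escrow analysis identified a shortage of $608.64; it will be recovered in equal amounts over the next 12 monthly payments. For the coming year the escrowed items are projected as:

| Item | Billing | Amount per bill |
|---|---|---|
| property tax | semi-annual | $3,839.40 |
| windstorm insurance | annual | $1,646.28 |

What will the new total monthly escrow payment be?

Property tax: $3,839.40 × 2 = $7,678.80 per year
Windstorm insurance: $1,646.28 per year
Combined annual = $7,678.80 + $1,646.28 = $9,325.08
Base monthly escrow = $9,325.08 ÷ 12 = $777.09
Monthly shortage recovery: $608.64 / 12 = $50.72
Adjusted monthly = $777.09 + $50.72 = $827.81

$827.81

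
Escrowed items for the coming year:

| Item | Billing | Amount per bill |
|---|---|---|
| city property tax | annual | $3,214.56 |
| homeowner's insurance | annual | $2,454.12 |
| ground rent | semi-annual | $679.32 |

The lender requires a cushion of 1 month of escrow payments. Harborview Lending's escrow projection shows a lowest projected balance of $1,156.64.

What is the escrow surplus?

City property tax = $3,214.56 annually
Homeowner's insurance = $2,454.12 annually
Ground rent = $679.32 × 2 = $1,358.64 annually
Total per year = $3,214.56 + $2,454.12 + $1,358.64 = $7,027.32
Monthly = $7,027.32 / 12 = $585.61
Cushion = 1 × $585.61 = $585.61
Excess over cushion: $1,156.64 − $585.61 = $571.03

$571.03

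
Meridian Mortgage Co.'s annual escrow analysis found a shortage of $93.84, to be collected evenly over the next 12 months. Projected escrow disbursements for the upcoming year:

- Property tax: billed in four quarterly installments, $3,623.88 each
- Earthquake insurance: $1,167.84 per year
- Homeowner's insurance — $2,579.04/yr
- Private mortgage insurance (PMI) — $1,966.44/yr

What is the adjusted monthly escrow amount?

$1,691.89

Property tax: $3,623.88 × 4 = $14,495.52 annually
Earthquake insurance: $1,167.84 annually
Homeowner's insurance: $2,579.04 annually
Private mortgage insurance (PMI): $1,966.44 annually
Combined annual = $14,495.52 + $1,167.84 + $2,579.04 + $1,966.44 = $20,208.84
Monthly = $20,208.84 ÷ 12 = $1,684.07
Monthly shortage recovery: $93.84 ÷ 12 = $7.82
New monthly escrow = $1,684.07 + $7.82 = $1,691.89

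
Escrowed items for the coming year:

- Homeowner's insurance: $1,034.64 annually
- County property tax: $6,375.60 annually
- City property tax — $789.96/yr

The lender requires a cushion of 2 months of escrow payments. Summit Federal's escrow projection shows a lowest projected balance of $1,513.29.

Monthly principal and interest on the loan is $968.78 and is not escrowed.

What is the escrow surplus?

Homeowner's insurance — $1,034.64
County property tax — $6,375.60
City property tax — $789.96
Combined annual = $1,034.64 + $6,375.60 + $789.96 = $8,200.20
Per month = $8,200.20 ÷ 12 = $683.35
Required reserve = 2 × $683.35 = $1,366.70
Surplus = $1,513.29 − $1,366.70 = $146.59

$146.59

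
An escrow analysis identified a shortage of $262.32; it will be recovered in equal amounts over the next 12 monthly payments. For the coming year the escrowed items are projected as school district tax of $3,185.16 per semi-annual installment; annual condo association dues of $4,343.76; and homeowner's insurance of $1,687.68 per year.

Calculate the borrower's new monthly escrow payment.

School district tax — $3,185.16 × 2 = $6,370.32 annually
Condo association dues — $4,343.76 annually
Homeowner's insurance — $1,687.68 annually
Total annual escrow = $6,370.32 + $4,343.76 + $1,687.68 = $12,401.76
Base monthly escrow = $12,401.76 / 12 = $1,033.48
Shortage spread = $262.32 ÷ 12 = $21.86/mo
Adjusted monthly = $1,033.48 + $21.86 = $1,055.34

$1,055.34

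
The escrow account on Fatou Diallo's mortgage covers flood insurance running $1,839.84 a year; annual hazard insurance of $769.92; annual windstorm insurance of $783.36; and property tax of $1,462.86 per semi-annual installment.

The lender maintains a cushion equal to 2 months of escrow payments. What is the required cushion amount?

Flood insurance — $1,839.84/yr
Hazard insurance — $769.92/yr
Windstorm insurance — $783.36/yr
Property tax — $1,462.86 × 2 = $2,925.72/yr
Annual escrow total = $1,839.84 + $769.92 + $783.36 + $2,925.72 = $6,318.84
Monthly escrow = $6,318.84 / 12 = $526.57
Cushion = 2 × $526.57 = $1,053.14

$1,053.14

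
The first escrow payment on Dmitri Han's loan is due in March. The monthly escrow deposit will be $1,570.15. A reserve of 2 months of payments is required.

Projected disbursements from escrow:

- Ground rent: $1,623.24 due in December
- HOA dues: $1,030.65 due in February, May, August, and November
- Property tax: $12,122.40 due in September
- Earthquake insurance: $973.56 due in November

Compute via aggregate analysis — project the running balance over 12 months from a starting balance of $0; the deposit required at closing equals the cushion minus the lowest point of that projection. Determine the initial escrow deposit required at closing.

Cushion = 2 × $1,570.15 = $3,140.30
Trial balance (start $0, +$1,570.15 each month, − disbursements):
  Mar: +$1,570.15 → $1,570.15
  Apr: +$1,570.15 → $3,140.30
  May: +$1,570.15 − $1,030.65 → $3,679.80
  Jun: +$1,570.15 → $5,249.95
  Jul: +$1,570.15 → $6,820.10
  Aug: +$1,570.15 − $1,030.65 → $7,359.60
  Sep: +$1,570.15 − $12,122.40 → -$3,192.65
  Oct: +$1,570.15 → -$1,622.50
  Nov: +$1,570.15 − $2,004.21 → -$2,056.56
  Dec: +$1,570.15 − $1,623.24 → -$2,109.65
  Jan: +$1,570.15 → -$539.50
  Feb: +$1,570.15 − $1,030.65 → $0.00
Lowest trial balance = -$3,192.65 (Sep)
Initial deposit = cushion − low point = $3,140.30 − (-$3,192.65) = $6,332.95

$6,332.95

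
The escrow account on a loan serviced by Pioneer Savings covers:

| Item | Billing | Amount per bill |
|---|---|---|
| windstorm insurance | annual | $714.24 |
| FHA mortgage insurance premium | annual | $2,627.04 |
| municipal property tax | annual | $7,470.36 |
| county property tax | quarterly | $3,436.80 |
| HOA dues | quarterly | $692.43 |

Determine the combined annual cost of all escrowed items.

Windstorm insurance = $714.24/yr
FHA mortgage insurance premium = $2,627.04/yr
Municipal property tax = $7,470.36/yr
County property tax = $3,436.80 × 4 = $13,747.20/yr
HOA dues = $692.43 × 4 = $2,769.72/yr
Total annual escrow = $714.24 + $2,627.04 + $7,470.36 + $13,747.20 + $2,769.72 = $27,328.56

$27,328.56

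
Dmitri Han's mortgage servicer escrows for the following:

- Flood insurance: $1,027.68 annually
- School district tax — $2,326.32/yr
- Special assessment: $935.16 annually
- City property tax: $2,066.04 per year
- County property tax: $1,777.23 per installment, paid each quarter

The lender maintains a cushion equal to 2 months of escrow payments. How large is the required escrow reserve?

$2,244.02

Flood insurance: $1,027.68 per year
School district tax: $2,326.32 per year
Special assessment: $935.16 per year
City property tax: $2,066.04 per year
County property tax: $1,777.23 × 4 = $7,108.92 per year
Yearly total = $1,027.68 + $2,326.32 + $935.16 + $2,066.04 + $7,108.92 = $13,464.12
Per month = $13,464.12 / 12 = $1,122.01
Reserve = 2 × $1,122.01 = $2,244.02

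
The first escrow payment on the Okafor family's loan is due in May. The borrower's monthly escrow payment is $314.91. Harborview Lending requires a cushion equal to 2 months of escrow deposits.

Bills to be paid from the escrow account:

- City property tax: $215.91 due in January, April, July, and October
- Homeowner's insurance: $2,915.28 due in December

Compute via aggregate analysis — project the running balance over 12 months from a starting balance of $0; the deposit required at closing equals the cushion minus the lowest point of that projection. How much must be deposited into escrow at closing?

$1,457.64

Cushion = 2 × $314.91 = $629.82
Trial balance (start $0, +$314.91 each month, − disbursements):
  May: +$314.91 → $314.91
  Jun: +$314.91 → $629.82
  Jul: +$314.91 − $215.91 → $728.82
  Aug: +$314.91 → $1,043.73
  Sep: +$314.91 → $1,358.64
  Oct: +$314.91 − $215.91 → $1,457.64
  Nov: +$314.91 → $1,772.55
  Dec: +$314.91 − $2,915.28 → -$827.82
  Jan: +$314.91 − $215.91 → -$728.82
  Feb: +$314.91 → -$413.91
  Mar: +$314.91 → -$99.00
  Apr: +$314.91 − $215.91 → $0.00
Lowest trial balance = -$827.82 (Dec)
Initial deposit = cushion − low point = $629.82 − (-$827.82) = $1,457.64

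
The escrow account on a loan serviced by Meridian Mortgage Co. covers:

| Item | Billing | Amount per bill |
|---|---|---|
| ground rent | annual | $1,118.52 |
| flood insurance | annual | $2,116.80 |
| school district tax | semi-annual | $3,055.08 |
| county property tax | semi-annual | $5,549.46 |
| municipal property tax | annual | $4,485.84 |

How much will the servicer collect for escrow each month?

$2,077.52

Ground rent — $1,118.52 annually
Flood insurance — $2,116.80 annually
School district tax — $3,055.08 × 2 = $6,110.16 annually
County property tax — $5,549.46 × 2 = $11,098.92 annually
Municipal property tax — $4,485.84 annually
Combined annual = $24,930.24
Monthly = $24,930.24 ÷ 12 = $2,077.52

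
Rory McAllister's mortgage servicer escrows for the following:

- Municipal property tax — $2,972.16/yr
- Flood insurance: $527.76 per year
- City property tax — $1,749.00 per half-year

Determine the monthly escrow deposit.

Municipal property tax: $2,972.16
Flood insurance: $527.76
City property tax: $1,749.00 × 2 = $3,498.00
Total annual escrow = $2,972.16 + $527.76 + $3,498.00 = $6,997.92
Per month = $6,997.92 ÷ 12 = $583.16

$583.16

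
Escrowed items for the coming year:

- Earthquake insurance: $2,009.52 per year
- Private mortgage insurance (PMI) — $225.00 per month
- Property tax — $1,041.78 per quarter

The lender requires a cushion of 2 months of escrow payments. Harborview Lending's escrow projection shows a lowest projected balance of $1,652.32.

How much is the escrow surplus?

Earthquake insurance — $2,009.52
Private mortgage insurance (PMI) — $225.00 × 12 = $2,700.00
Property tax — $1,041.78 × 4 = $4,167.12
Total per year = $2,009.52 + $2,700.00 + $4,167.12 = $8,876.64
Per month = $8,876.64 ÷ 12 = $739.72
Required cushion = 2 × $739.72 = $1,479.44
Surplus = $1,652.32 − $1,479.44 = $172.88

$172.88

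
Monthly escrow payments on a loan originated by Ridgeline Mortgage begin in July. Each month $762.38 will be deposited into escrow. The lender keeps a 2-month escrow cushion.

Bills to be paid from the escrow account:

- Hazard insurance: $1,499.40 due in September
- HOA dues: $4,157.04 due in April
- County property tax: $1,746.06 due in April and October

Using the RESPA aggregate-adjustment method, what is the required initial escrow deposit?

Cushion = 2 × $762.38 = $1,524.76
Trial balance (start $0, +$762.38 each month, − disbursements):
  Jul: +$762.38 → $762.38
  Aug: +$762.38 → $1,524.76
  Sep: +$762.38 − $1,499.40 → $787.74
  Oct: +$762.38 − $1,746.06 → -$195.94
  Nov: +$762.38 → $566.44
  Dec: +$762.38 → $1,328.82
  Jan: +$762.38 → $2,091.20
  Feb: +$762.38 → $2,853.58
  Mar: +$762.38 → $3,615.96
  Apr: +$762.38 − $5,903.10 → -$1,524.76
  May: +$762.38 → -$762.38
  Jun: +$762.38 → $0.00
Lowest trial balance = -$1,524.76 (Apr)
Initial deposit = cushion − low point = $1,524.76 − (-$1,524.76) = $3,049.52

$3,049.52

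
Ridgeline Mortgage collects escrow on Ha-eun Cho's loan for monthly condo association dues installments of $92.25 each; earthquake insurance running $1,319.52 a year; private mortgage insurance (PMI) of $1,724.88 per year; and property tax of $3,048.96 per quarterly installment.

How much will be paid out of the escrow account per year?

Condo association dues = $92.25 × 12 = $1,107.00/yr
Earthquake insurance = $1,319.52/yr
Private mortgage insurance (PMI) = $1,724.88/yr
Property tax = $3,048.96 × 4 = $12,195.84/yr
Yearly total = $1,107.00 + $1,319.52 + $1,724.88 + $12,195.84 = $16,347.24

$16,347.24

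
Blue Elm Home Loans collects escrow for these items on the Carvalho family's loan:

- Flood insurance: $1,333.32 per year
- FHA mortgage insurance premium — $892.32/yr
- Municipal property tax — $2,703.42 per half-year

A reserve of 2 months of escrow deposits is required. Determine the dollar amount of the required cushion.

$1,272.08

Flood insurance — $1,333.32 per year
FHA mortgage insurance premium — $892.32 per year
Municipal property tax — $2,703.42 × 2 = $5,406.84 per year
Total per year = $1,333.32 + $892.32 + $5,406.84 = $7,632.48
Monthly escrow = $7,632.48 ÷ 12 = $636.04
Reserve = 2 × $636.04 = $1,272.08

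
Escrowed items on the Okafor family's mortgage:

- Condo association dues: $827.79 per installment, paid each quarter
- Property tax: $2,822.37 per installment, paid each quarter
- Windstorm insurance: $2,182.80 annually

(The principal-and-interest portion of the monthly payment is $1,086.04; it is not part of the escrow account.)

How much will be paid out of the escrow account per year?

Condo association dues = $827.79 × 4 = $3,311.16 annually
Property tax = $2,822.37 × 4 = $11,289.48 annually
Windstorm insurance = $2,182.80 annually
Total annual escrow = $3,311.16 + $11,289.48 + $2,182.80 = $16,783.44

$16,783.44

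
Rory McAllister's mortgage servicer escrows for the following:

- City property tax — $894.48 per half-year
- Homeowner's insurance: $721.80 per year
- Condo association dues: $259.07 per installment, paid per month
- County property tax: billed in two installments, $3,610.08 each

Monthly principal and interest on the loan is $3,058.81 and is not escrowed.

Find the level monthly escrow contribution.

$1,069.98

City property tax — $894.48 × 2 = $1,788.96/yr
Homeowner's insurance — $721.80/yr
Condo association dues — $259.07 × 12 = $3,108.84/yr
County property tax — $3,610.08 × 2 = $7,220.16/yr
Yearly total = $12,839.76
Per month = $12,839.76 / 12 = $1,069.98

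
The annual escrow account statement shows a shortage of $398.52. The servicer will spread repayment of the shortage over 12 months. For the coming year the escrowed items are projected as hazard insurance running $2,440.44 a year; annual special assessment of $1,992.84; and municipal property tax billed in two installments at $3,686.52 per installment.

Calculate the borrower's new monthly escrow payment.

$1,017.07

Hazard insurance = $2,440.44 annually
Special assessment = $1,992.84 annually
Municipal property tax = $3,686.52 × 2 = $7,373.04 annually
Total annual escrow = $2,440.44 + $1,992.84 + $7,373.04 = $11,806.32
Monthly escrow = $11,806.32 ÷ 12 = $983.86
Monthly shortage recovery: $398.52 / 12 = $33.21
Adjusted monthly = $983.86 + $33.21 = $1,017.07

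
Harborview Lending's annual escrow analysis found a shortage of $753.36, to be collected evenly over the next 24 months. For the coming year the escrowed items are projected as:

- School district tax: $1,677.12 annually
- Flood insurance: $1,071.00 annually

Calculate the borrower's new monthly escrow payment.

School district tax = $1,677.12/yr
Flood insurance = $1,071.00/yr
Total per year = $1,677.12 + $1,071.00 = $2,748.12
Base monthly escrow = $2,748.12 / 12 = $229.01
Shortage spread = $753.36 / 24 = $31.39/mo
New monthly escrow = $229.01 + $31.39 = $260.40

$260.40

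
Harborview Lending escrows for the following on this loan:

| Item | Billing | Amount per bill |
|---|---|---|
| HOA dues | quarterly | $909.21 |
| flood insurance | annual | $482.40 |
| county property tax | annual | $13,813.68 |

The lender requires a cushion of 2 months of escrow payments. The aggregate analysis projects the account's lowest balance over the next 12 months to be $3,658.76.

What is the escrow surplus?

$669.94

HOA dues: $909.21 × 4 = $3,636.84 annually
Flood insurance: $482.40 annually
County property tax: $13,813.68 annually
Annual escrow total = $3,636.84 + $482.40 + $13,813.68 = $17,932.92
Base monthly escrow = $17,932.92 / 12 = $1,494.41
Required cushion = 2 × $1,494.41 = $2,988.82
Excess over cushion: $3,658.76 − $2,988.82 = $669.94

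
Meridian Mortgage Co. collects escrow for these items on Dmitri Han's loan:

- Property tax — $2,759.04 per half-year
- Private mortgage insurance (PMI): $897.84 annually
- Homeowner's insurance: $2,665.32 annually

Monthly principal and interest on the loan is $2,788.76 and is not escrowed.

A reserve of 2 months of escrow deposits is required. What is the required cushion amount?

$1,513.54

Property tax = $2,759.04 × 2 = $5,518.08 annually
Private mortgage insurance (PMI) = $897.84 annually
Homeowner's insurance = $2,665.32 annually
Yearly total = $5,518.08 + $897.84 + $2,665.32 = $9,081.24
Monthly escrow = $9,081.24 ÷ 12 = $756.77
Cushion = 2 × $756.77 = $1,513.54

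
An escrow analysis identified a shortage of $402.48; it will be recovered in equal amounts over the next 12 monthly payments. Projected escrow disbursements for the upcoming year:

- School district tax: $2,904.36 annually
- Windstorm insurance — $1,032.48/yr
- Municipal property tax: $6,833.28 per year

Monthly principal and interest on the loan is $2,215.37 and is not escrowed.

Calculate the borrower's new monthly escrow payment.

$931.05

School district tax — $2,904.36 per year
Windstorm insurance — $1,032.48 per year
Municipal property tax — $6,833.28 per year
Combined annual = $10,770.12
Monthly = $10,770.12 / 12 = $897.51
Shortage spread = $402.48 / 12 = $33.54/mo
New monthly escrow = $897.51 + $33.54 = $931.05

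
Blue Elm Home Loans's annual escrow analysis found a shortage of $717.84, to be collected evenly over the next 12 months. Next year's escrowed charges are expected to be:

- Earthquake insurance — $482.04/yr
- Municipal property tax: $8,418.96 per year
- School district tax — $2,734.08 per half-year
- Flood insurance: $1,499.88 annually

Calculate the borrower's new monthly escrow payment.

Earthquake insurance — $482.04
Municipal property tax — $8,418.96
School district tax — $2,734.08 × 2 = $5,468.16
Flood insurance — $1,499.88
Total annual escrow = $15,869.04
Monthly = $15,869.04 / 12 = $1,322.42
Shortage per month = $717.84 ÷ 12 = $59.82
Adjusted monthly = $1,322.42 + $59.82 = $1,382.24

$1,382.24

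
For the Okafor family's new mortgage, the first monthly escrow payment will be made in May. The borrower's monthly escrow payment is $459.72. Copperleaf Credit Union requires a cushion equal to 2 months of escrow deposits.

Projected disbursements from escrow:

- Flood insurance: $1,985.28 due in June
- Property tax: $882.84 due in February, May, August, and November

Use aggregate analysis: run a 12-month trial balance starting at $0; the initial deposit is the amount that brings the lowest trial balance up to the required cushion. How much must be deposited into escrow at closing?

$2,868.12

Cushion = 2 × $459.72 = $919.44
Trial balance (start $0, +$459.72 each month, − disbursements):
  May: +$459.72 − $882.84 → -$423.12
  Jun: +$459.72 − $1,985.28 → -$1,948.68
  Jul: +$459.72 → -$1,488.96
  Aug: +$459.72 − $882.84 → -$1,912.08
  Sep: +$459.72 → -$1,452.36
  Oct: +$459.72 → -$992.64
  Nov: +$459.72 − $882.84 → -$1,415.76
  Dec: +$459.72 → -$956.04
  Jan: +$459.72 → -$496.32
  Feb: +$459.72 − $882.84 → -$919.44
  Mar: +$459.72 → -$459.72
  Apr: +$459.72 → $0.00
Lowest trial balance = -$1,948.68 (Jun)
Initial deposit = cushion − low point = $919.44 − (-$1,948.68) = $2,868.12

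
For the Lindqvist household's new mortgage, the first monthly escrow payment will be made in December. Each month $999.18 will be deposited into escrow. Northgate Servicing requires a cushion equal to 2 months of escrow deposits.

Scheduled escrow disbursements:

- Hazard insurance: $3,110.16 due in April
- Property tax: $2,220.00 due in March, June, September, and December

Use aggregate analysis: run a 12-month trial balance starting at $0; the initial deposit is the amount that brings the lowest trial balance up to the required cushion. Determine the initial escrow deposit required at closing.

Cushion = 2 × $999.18 = $1,998.36
Trial balance (start $0, +$999.18 each month, − disbursements):
  Dec: +$999.18 − $2,220.00 → -$1,220.82
  Jan: +$999.18 → -$221.64
  Feb: +$999.18 → $777.54
  Mar: +$999.18 − $2,220.00 → -$443.28
  Apr: +$999.18 − $3,110.16 → -$2,554.26
  May: +$999.18 → -$1,555.08
  Jun: +$999.18 − $2,220.00 → -$2,775.90
  Jul: +$999.18 → -$1,776.72
  Aug: +$999.18 → -$777.54
  Sep: +$999.18 − $2,220.00 → -$1,998.36
  Oct: +$999.18 → -$999.18
  Nov: +$999.18 → $0.00
Lowest trial balance = -$2,775.90 (Jun)
Initial deposit = cushion − low point = $1,998.36 − (-$2,775.90) = $4,774.26

$4,774.26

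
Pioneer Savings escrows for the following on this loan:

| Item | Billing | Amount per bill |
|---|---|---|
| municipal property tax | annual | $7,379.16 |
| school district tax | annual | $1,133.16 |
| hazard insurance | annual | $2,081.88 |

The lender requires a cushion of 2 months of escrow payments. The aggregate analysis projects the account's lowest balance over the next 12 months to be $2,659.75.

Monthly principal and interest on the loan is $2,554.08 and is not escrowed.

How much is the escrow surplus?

$894.05

Municipal property tax: $7,379.16/yr
School district tax: $1,133.16/yr
Hazard insurance: $2,081.88/yr
Combined annual = $7,379.16 + $1,133.16 + $2,081.88 = $10,594.20
Monthly = $10,594.20 ÷ 12 = $882.85
Required cushion = 2 × $882.85 = $1,765.70
Surplus = $2,659.75 − $1,765.70 = $894.05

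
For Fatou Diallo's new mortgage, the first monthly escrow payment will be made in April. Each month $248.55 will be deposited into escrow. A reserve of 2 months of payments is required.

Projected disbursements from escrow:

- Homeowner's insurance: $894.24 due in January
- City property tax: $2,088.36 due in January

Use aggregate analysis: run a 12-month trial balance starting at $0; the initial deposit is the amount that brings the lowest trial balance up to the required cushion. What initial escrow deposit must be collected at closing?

$994.20

Cushion = 2 × $248.55 = $497.10
Trial balance (start $0, +$248.55 each month, − disbursements):
  Apr: +$248.55 → $248.55
  May: +$248.55 → $497.10
  Jun: +$248.55 → $745.65
  Jul: +$248.55 → $994.20
  Aug: +$248.55 → $1,242.75
  Sep: +$248.55 → $1,491.30
  Oct: +$248.55 → $1,739.85
  Nov: +$248.55 → $1,988.40
  Dec: +$248.55 → $2,236.95
  Jan: +$248.55 − $2,982.60 → -$497.10
  Feb: +$248.55 → -$248.55
  Mar: +$248.55 → $0.00
Lowest trial balance = -$497.10 (Jan)
Initial deposit = cushion − low point = $497.10 − (-$497.10) = $994.20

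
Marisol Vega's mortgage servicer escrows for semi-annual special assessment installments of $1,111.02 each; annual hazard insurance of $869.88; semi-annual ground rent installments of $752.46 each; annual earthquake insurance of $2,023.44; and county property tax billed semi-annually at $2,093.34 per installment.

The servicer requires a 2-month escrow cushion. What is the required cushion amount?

$1,801.16

Special assessment: $1,111.02 × 2 = $2,222.04/yr
Hazard insurance: $869.88/yr
Ground rent: $752.46 × 2 = $1,504.92/yr
Earthquake insurance: $2,023.44/yr
County property tax: $2,093.34 × 2 = $4,186.68/yr
Total annual escrow = $10,806.96
Monthly = $10,806.96 / 12 = $900.58
Required cushion = 2 × $900.58 = $1,801.16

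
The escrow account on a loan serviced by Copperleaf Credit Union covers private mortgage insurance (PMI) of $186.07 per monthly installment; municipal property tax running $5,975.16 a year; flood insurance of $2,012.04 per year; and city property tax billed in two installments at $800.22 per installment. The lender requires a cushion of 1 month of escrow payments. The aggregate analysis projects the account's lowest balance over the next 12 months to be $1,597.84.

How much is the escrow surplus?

Private mortgage insurance (PMI) = $186.07 × 12 = $2,232.84 annually
Municipal property tax = $5,975.16 annually
Flood insurance = $2,012.04 annually
City property tax = $800.22 × 2 = $1,600.44 annually
Total per year = $2,232.84 + $5,975.16 + $2,012.04 + $1,600.44 = $11,820.48
Monthly escrow = $11,820.48 ÷ 12 = $985.04
Cushion = 1 × $985.04 = $985.04
Excess over cushion: $1,597.84 − $985.04 = $612.80

$612.80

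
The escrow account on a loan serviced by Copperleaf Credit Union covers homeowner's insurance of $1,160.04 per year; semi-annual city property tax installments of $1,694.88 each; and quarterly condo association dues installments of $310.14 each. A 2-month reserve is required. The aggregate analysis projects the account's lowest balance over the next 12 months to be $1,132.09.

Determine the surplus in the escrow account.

$167.03

Homeowner's insurance — $1,160.04 annually
City property tax — $1,694.88 × 2 = $3,389.76 annually
Condo association dues — $310.14 × 4 = $1,240.56 annually
Total annual escrow = $1,160.04 + $3,389.76 + $1,240.56 = $5,790.36
Base monthly escrow = $5,790.36 ÷ 12 = $482.53
Required cushion = 2 × $482.53 = $965.06
Surplus = $1,132.09 − $965.06 = $167.03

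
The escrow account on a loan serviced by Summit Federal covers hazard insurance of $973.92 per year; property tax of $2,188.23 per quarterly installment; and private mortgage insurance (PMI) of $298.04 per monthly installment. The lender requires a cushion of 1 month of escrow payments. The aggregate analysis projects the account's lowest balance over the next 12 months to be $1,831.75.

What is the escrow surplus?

$723.14

Hazard insurance = $973.92 annually
Property tax = $2,188.23 × 4 = $8,752.92 annually
Private mortgage insurance (PMI) = $298.04 × 12 = $3,576.48 annually
Total per year = $13,303.32
Base monthly escrow = $13,303.32 ÷ 12 = $1,108.61
Required cushion = 1 × $1,108.61 = $1,108.61
Surplus = $1,831.75 − $1,108.61 = $723.14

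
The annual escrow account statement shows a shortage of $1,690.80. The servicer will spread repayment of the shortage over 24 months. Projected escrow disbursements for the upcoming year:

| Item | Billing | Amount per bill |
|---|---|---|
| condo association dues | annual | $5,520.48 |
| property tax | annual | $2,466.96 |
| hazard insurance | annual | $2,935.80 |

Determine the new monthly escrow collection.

$980.72

Condo association dues — $5,520.48 annually
Property tax — $2,466.96 annually
Hazard insurance — $2,935.80 annually
Total annual escrow = $5,520.48 + $2,466.96 + $2,935.80 = $10,923.24
Per month = $10,923.24 / 12 = $910.27
Shortage per month = $1,690.80 / 24 = $70.45
New monthly escrow = $910.27 + $70.45 = $980.72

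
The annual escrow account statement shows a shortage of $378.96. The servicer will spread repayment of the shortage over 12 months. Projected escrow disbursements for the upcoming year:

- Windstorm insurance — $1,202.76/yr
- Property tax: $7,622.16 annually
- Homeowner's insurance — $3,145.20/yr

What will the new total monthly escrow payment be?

$1,029.09

Windstorm insurance = $1,202.76
Property tax = $7,622.16
Homeowner's insurance = $3,145.20
Yearly total = $1,202.76 + $7,622.16 + $3,145.20 = $11,970.12
Monthly = $11,970.12 / 12 = $997.51
Shortage spread = $378.96 / 12 = $31.58/mo
Adjusted monthly = $997.51 + $31.58 = $1,029.09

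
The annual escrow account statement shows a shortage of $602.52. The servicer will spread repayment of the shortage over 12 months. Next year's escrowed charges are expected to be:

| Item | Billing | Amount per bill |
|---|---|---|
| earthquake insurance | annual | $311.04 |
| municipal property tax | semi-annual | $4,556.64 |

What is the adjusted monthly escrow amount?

Earthquake insurance — $311.04 per year
Municipal property tax — $4,556.64 × 2 = $9,113.28 per year
Total per year = $311.04 + $9,113.28 = $9,424.32
Monthly = $9,424.32 / 12 = $785.36
Shortage spread = $602.52 ÷ 12 = $50.21/mo
New monthly escrow = $785.36 + $50.21 = $835.57

$835.57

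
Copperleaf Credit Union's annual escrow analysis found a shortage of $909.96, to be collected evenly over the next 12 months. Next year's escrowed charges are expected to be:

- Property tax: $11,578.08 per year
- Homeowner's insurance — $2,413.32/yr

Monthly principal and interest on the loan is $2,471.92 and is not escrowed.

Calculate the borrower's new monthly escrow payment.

$1,241.78

Property tax: $11,578.08
Homeowner's insurance: $2,413.32
Annual escrow total = $11,578.08 + $2,413.32 = $13,991.40
Monthly = $13,991.40 ÷ 12 = $1,165.95
Monthly shortage recovery: $909.96 ÷ 12 = $75.83
New monthly escrow = $1,165.95 + $75.83 = $1,241.78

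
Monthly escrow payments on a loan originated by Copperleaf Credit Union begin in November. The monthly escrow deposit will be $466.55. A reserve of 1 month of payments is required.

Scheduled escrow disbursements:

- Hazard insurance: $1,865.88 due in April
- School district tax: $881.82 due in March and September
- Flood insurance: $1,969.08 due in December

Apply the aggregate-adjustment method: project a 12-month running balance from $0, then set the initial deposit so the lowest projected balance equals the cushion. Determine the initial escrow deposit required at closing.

$2,384.03

Cushion = 1 × $466.55 = $466.55
Trial balance (start $0, +$466.55 each month, − disbursements):
  Nov: +$466.55 → $466.55
  Dec: +$466.55 − $1,969.08 → -$1,035.98
  Jan: +$466.55 → -$569.43
  Feb: +$466.55 → -$102.88
  Mar: +$466.55 − $881.82 → -$518.15
  Apr: +$466.55 − $1,865.88 → -$1,917.48
  May: +$466.55 → -$1,450.93
  Jun: +$466.55 → -$984.38
  Jul: +$466.55 → -$517.83
  Aug: +$466.55 → -$51.28
  Sep: +$466.55 − $881.82 → -$466.55
  Oct: +$466.55 → $0.00
Lowest trial balance = -$1,917.48 (Apr)
Initial deposit = cushion − low point = $466.55 − (-$1,917.48) = $2,384.03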